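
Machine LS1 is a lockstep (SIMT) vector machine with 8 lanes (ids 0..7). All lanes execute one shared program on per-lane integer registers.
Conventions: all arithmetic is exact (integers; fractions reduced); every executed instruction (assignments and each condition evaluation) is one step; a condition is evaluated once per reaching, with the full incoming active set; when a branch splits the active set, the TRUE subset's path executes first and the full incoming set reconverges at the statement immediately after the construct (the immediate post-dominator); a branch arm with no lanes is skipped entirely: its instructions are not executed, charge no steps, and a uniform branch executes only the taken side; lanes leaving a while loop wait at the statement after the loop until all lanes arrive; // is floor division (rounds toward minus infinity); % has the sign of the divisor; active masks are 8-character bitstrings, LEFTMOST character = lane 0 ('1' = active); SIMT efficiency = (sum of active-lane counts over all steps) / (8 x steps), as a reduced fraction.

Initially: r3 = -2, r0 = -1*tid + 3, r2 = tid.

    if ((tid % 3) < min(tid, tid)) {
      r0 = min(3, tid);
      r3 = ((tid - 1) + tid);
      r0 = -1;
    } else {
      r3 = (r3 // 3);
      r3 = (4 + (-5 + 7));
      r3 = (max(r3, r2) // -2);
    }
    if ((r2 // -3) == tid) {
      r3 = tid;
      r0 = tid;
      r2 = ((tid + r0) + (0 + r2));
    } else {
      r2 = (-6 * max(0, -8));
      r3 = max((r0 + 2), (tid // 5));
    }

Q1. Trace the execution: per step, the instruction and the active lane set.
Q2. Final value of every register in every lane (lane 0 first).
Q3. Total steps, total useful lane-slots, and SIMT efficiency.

step 0: eval ((tid % 3) < min(tid, tid)) 11111111
step 1: r0 <- min(3, tid)            00011111
step 2: r3 <- ((tid - 1) + tid)      00011111
step 3: r0 <- -1                     00011111
step 4: r3 <- (r3 // 3)              11100000
step 5: r3 <- (4 + (-5 + 7))         11100000
step 6: r3 <- (max(r3, r2) // -2)    11100000
step 7: eval ((r2 // -3) == tid)     11111111
step 8: r3 <- tid                    10000000
step 9: r0 <- tid                    10000000
step 10: r2 <- ((tid + r0) + (0 + r2)) 10000000
step 11: r2 <- (-6 * max(0, -8))      01111111
step 12: r3 <- max((r0 + 2), (tid // 5)) 01111111

Answer: 13 steps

r3: 0,4,3,1,1,1,1,1
r0: 0,2,1,-1,-1,-1,-1,-1
r2: 0,0,0,0,0,0,0,0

steps = 13; useful = 57; efficiency = 57/104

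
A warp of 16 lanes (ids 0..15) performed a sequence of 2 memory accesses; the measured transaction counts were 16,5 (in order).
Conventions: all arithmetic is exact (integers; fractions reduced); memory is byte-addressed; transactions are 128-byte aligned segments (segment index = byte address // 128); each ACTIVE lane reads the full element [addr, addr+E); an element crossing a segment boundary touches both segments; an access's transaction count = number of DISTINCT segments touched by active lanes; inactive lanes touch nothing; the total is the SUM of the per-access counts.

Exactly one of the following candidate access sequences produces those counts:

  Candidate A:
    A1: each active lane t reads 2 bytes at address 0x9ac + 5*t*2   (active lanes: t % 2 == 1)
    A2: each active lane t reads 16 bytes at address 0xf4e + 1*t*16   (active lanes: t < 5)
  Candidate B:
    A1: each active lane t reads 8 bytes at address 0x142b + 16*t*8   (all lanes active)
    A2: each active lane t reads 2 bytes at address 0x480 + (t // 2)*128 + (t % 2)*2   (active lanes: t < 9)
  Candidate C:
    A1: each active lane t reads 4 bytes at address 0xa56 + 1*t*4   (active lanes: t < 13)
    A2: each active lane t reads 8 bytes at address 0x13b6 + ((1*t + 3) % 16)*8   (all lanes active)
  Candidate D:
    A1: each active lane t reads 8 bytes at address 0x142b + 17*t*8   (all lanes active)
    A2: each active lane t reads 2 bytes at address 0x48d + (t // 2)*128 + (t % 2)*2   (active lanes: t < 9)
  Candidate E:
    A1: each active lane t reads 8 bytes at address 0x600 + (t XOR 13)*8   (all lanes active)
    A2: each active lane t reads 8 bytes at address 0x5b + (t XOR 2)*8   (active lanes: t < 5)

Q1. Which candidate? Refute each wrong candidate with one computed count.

A: A1 gives 2 transactions, not 16
C: A1 gives 2 transactions, not 16
D: A1 gives 17 transactions, not 16
E: A1 gives 1 transaction, not 16
B: all counts match (16,5)

Answer: B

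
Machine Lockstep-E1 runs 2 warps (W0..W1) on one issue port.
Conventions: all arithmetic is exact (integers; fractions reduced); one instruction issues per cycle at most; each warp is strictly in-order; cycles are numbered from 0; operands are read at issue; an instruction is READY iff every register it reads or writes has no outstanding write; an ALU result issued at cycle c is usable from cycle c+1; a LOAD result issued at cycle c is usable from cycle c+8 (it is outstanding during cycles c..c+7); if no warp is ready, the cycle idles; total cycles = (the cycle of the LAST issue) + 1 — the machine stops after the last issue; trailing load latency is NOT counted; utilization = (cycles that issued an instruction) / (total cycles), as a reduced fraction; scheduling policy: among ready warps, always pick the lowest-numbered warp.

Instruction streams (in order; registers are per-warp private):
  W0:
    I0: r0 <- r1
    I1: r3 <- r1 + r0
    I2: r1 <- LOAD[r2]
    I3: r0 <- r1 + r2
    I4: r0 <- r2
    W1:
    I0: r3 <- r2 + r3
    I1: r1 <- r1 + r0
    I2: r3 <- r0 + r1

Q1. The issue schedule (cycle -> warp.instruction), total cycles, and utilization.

cycle 0: W0.I0
cycle 1: W0.I1
cycle 2: W0.I2
cycle 3: W1.I0
cycle 4: W1.I1
cycle 5: W1.I2
cycle 6: idle
cycle 7: idle
cycle 8: idle
cycle 9: idle
cycle 10: W0.I3
cycle 11: W0.I4

Answer: 12 cycles, utilization 2/3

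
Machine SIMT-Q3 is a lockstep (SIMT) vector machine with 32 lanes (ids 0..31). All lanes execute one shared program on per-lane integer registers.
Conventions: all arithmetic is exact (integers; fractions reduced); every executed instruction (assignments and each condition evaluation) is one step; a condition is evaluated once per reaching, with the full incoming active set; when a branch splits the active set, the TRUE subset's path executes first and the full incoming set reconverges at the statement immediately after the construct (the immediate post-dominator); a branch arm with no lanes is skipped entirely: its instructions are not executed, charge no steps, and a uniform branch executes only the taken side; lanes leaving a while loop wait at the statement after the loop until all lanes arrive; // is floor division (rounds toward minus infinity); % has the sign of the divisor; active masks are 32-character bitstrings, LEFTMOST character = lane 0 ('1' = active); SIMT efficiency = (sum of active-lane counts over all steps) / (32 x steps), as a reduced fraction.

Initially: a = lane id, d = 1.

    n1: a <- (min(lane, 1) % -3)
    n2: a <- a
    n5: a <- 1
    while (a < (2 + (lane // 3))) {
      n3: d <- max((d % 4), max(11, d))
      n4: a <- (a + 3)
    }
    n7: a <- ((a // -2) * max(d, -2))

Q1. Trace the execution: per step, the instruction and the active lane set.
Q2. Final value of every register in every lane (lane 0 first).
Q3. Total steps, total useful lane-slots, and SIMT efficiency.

step 0: a <- (min(lane, 1) % -3)     11111111111111111111111111111111
step 1: a <- a                       11111111111111111111111111111111
step 2: a <- 1                       11111111111111111111111111111111
step 3: eval (a < (2 + (lane // 3))) 11111111111111111111111111111111
step 4: d <- max((d % 4), max(11, d)) 11111111111111111111111111111111
step 5: a <- (a + 3)                 11111111111111111111111111111111
step 6: eval (a < (2 + (lane // 3))) 11111111111111111111111111111111
step 7: d <- max((d % 4), max(11, d)) 00000000011111111111111111111111
step 8: a <- (a + 3)                 00000000011111111111111111111111
step 9: eval (a < (2 + (lane // 3))) 00000000011111111111111111111111
step 10: d <- max((d % 4), max(11, d)) 00000000000000000011111111111111
step 11: a <- (a + 3)                 00000000000000000011111111111111
step 12: eval (a < (2 + (lane // 3))) 00000000000000000011111111111111
step 13: d <- max((d % 4), max(11, d)) 00000000000000000000000000011111
step 14: a <- (a + 3)                 00000000000000000000000000011111
step 15: eval (a < (2 + (lane // 3))) 00000000000000000000000000011111
step 16: a <- ((a // -2) * max(d, -2)) 11111111111111111111111111111111

Answer: 17 steps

a: -22,-22,-22,-22,-22,-22,-22,-22,-22,-44,-44,-44,-44,-44,-44,-44,-44,-44,-55,-55,-55,-55,-55,-55,-55,-55,-55,-77,-77,-77,-77,-77
d: 11,11,11,11,11,11,11,11,11,11,11,11,11,11,11,11,11,11,11,11,11,11,11,11,11,11,11,11,11,11,11,11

steps = 17; useful = 382; efficiency = 382/544 = 191/272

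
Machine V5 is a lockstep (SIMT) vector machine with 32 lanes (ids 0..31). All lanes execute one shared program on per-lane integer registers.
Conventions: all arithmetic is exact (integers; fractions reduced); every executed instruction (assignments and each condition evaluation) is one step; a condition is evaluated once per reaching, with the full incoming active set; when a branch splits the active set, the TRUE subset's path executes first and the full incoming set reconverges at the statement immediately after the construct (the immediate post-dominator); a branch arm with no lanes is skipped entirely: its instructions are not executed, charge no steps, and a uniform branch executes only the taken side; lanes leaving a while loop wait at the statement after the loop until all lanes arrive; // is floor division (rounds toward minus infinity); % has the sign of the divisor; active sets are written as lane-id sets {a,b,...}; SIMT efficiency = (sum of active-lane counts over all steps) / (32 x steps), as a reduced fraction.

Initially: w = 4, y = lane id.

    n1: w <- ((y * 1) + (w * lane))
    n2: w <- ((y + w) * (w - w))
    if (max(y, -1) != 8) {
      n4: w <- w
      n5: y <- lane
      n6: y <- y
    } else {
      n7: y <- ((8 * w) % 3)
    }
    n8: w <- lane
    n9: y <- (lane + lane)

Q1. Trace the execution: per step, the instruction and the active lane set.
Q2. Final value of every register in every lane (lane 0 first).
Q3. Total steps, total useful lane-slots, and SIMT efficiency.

step 0: w <- ((y * 1) + (w * lane))  {0,1,2,3,4,5,6,7,8,9,10,11,12,13,14,15,16,17,18,19,20,21,22,23,24,25,26,27,28,29,30,31}
step 1: w <- ((y + w) * (w - w))     {0,1,2,3,4,5,6,7,8,9,10,11,12,13,14,15,16,17,18,19,20,21,22,23,24,25,26,27,28,29,30,31}
step 2: eval (max(y, -1) != 8)       {0,1,2,3,4,5,6,7,8,9,10,11,12,13,14,15,16,17,18,19,20,21,22,23,24,25,26,27,28,29,30,31}
step 3: w <- w                       {0,1,2,3,4,5,6,7,9,10,11,12,13,14,15,16,17,18,19,20,21,22,23,24,25,26,27,28,29,30,31}
step 4: y <- lane                    {0,1,2,3,4,5,6,7,9,10,11,12,13,14,15,16,17,18,19,20,21,22,23,24,25,26,27,28,29,30,31}
step 5: y <- y                       {0,1,2,3,4,5,6,7,9,10,11,12,13,14,15,16,17,18,19,20,21,22,23,24,25,26,27,28,29,30,31}
step 6: y <- ((8 * w) % 3)           {8}
step 7: w <- lane                    {0,1,2,3,4,5,6,7,8,9,10,11,12,13,14,15,16,17,18,19,20,21,22,23,24,25,26,27,28,29,30,31}
step 8: y <- (lane + lane)           {0,1,2,3,4,5,6,7,8,9,10,11,12,13,14,15,16,17,18,19,20,21,22,23,24,25,26,27,28,29,30,31}

Answer: 9 steps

w: 0,1,2,3,4,5,6,7,8,9,10,11,12,13,14,15,16,17,18,19,20,21,22,23,24,25,26,27,28,29,30,31
y: 0,2,4,6,8,10,12,14,16,18,20,22,24,26,28,30,32,34,36,38,40,42,44,46,48,50,52,54,56,58,60,62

steps = 9; useful = 254; efficiency = 254/288 = 127/144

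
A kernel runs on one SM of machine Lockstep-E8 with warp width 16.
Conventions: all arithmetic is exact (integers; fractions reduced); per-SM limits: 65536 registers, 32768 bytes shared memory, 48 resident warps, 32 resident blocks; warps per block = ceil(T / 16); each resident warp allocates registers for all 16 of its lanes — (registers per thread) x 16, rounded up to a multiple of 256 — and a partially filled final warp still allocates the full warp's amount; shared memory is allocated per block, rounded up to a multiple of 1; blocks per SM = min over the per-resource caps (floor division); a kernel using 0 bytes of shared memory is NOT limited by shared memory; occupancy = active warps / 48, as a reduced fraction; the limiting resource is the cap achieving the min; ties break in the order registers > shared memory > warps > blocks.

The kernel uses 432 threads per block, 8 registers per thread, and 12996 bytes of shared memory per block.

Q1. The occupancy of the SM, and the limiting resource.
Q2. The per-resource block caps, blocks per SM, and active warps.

Answer: occupancy 9/16, limited by warps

registers: 9 blocks
shared memory: 2 blocks
warps: 1 block
blocks: 32 blocks

Answer: 1 block, 27 active warps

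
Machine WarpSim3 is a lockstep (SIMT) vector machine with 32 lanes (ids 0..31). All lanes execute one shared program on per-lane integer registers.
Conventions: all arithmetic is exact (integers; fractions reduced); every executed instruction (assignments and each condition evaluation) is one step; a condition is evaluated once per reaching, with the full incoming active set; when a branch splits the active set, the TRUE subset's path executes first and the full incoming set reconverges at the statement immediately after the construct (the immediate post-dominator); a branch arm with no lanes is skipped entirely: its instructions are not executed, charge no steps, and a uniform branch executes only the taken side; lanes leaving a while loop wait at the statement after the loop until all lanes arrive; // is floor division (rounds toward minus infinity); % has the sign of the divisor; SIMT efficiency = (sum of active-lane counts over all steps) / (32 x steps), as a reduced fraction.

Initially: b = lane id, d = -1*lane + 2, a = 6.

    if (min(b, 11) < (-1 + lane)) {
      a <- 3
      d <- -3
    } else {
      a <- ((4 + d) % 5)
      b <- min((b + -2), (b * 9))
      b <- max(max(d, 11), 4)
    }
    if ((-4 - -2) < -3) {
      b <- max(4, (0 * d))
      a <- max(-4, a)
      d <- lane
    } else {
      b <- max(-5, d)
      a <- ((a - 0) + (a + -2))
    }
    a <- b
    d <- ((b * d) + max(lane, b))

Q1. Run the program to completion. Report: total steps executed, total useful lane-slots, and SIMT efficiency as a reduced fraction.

Answer: 11 steps, 269 useful, 269/352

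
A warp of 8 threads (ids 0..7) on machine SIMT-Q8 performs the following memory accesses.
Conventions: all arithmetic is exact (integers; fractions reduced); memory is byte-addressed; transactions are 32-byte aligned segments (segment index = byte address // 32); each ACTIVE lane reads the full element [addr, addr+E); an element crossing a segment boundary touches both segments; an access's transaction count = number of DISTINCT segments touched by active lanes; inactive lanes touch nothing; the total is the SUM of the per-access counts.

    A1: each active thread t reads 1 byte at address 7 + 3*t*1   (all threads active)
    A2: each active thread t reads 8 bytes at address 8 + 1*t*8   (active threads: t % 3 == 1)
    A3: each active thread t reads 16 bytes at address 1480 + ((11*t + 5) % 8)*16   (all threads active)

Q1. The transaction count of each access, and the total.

A1: 1 transaction
A2: 3 transactions
A3: 5 transactions

Answer: 1,3,5; total 9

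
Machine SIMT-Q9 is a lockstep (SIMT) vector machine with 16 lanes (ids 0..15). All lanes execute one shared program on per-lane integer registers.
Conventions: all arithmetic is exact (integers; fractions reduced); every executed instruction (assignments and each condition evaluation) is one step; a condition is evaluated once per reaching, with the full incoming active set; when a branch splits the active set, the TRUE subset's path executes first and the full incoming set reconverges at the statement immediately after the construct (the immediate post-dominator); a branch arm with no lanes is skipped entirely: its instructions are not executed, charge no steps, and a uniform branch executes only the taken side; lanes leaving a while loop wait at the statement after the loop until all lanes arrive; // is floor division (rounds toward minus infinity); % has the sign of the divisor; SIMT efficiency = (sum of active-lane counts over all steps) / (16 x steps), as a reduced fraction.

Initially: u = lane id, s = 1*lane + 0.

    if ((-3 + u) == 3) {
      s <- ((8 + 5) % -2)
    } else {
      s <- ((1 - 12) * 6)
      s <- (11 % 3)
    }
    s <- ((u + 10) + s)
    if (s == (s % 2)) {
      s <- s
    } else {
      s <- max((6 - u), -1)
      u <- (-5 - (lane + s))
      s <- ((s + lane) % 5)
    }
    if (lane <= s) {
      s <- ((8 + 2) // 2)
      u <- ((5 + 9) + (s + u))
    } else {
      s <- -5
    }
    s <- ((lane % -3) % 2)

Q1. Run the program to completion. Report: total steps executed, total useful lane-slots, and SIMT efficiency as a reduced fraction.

Answer: 14 steps, 177 useful, 177/224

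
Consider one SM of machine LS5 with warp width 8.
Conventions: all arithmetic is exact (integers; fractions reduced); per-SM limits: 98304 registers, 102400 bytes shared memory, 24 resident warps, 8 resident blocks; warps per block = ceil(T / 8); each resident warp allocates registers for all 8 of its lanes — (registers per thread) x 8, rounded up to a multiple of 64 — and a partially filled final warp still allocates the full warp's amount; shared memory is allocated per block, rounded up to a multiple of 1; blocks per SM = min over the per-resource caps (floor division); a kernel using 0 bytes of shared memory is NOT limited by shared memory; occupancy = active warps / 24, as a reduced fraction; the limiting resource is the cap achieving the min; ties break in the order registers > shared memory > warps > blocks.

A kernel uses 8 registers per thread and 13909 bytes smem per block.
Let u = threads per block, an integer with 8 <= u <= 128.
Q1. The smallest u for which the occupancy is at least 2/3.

Answer: u = 17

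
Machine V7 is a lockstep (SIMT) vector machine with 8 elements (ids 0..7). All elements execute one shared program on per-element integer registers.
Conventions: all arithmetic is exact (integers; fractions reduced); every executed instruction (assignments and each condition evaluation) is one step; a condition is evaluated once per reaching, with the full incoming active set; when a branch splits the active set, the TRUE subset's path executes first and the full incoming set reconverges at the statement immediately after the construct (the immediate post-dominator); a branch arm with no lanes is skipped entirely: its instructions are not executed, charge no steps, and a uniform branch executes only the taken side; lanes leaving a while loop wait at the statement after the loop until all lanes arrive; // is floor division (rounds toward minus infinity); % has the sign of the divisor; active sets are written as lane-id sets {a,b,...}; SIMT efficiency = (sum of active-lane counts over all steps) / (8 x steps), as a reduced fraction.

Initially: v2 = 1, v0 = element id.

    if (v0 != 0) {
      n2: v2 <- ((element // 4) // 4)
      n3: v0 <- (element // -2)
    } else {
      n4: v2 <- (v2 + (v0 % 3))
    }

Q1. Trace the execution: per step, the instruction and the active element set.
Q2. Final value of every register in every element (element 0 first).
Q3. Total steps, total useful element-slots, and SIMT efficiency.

step 0: eval (v0 != 0)               {0,1,2,3,4,5,6,7}
step 1: v2 <- ((element // 4) // 4)  {1,2,3,4,5,6,7}
step 2: v0 <- (element // -2)        {1,2,3,4,5,6,7}
step 3: v2 <- (v2 + (v0 % 3))        {0}

Answer: 4 steps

v2: 1,0,0,0,0,0,0,0
v0: 0,-1,-1,-2,-2,-3,-3,-4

steps = 4; useful = 23; efficiency = 23/32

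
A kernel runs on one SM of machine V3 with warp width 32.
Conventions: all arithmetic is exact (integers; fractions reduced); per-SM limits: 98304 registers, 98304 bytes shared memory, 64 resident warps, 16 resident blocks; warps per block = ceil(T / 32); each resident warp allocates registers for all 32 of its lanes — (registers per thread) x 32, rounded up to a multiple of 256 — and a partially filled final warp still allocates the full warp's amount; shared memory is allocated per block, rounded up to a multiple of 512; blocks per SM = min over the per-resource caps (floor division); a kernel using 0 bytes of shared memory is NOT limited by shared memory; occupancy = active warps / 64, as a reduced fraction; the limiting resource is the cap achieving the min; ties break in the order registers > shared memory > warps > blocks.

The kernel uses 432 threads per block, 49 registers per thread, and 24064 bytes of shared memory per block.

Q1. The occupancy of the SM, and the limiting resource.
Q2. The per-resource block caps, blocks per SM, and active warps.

Answer: occupancy 21/32, limited by registers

registers: 3 blocks
shared memory: 4 blocks
warps: 4 blocks
blocks: 16 blocks

Answer: 3 blocks, 42 active warps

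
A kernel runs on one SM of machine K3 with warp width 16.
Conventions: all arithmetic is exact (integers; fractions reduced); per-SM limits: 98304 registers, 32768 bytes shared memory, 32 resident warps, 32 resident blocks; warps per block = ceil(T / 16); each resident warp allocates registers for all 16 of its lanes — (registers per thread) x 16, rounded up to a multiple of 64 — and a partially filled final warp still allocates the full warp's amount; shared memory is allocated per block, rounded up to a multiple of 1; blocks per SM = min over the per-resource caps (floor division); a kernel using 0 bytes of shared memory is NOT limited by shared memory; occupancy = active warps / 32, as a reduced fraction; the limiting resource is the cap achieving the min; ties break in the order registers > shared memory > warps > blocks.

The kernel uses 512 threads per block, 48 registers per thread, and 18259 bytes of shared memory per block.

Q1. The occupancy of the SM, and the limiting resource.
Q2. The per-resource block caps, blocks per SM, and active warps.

Answer: occupancy 1, limited by shared memory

registers: 4 blocks
shared memory: 1 block
warps: 1 block
blocks: 32 blocks

Answer: 1 block, 32 active warps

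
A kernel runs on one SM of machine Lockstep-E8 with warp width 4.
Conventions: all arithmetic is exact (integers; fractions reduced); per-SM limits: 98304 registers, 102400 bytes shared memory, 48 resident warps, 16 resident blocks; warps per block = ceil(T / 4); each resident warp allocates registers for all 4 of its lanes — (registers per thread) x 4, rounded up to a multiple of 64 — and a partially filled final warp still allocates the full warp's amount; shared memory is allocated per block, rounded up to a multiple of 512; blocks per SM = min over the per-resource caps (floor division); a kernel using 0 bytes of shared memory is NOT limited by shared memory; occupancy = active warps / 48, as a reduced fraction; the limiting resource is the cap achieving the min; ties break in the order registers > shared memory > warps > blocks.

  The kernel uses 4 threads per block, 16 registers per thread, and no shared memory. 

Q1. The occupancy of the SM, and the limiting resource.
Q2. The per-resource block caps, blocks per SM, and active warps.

Answer: occupancy 1/3, limited by blocks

registers: 1536 blocks
shared memory: no limit (kernel uses none)
warps: 48 blocks
blocks: 16 blocks

Answer: 16 blocks, 16 active warps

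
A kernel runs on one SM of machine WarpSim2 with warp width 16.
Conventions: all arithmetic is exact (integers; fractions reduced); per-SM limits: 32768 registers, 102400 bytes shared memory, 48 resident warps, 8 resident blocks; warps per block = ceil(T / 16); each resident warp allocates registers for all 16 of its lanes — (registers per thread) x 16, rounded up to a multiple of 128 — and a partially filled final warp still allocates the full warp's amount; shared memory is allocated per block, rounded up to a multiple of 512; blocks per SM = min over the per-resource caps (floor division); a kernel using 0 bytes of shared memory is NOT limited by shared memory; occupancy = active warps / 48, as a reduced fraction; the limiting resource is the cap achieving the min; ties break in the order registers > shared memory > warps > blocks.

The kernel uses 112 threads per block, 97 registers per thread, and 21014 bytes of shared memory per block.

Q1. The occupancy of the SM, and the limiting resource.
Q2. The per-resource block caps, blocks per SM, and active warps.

Answer: occupancy 7/24, limited by registers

registers: 2 blocks
shared memory: 4 blocks
warps: 6 blocks
blocks: 8 blocks

Answer: 2 blocks, 14 active warps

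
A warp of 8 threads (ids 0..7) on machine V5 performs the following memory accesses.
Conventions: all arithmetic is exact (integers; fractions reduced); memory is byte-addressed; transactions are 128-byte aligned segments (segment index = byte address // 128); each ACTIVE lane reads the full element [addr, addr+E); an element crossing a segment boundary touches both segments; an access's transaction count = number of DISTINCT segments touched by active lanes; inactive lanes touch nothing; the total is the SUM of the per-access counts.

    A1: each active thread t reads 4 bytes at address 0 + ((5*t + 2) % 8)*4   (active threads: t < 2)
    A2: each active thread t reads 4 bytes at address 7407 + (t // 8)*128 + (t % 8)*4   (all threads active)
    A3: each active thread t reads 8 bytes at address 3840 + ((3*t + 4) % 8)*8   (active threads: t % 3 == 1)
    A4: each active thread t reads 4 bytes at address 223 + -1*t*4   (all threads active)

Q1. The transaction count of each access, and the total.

A1: 1 transaction
A2: 2 transactions
A3: 1 transaction
A4: 1 transaction

Answer: 1,2,1,1; total 5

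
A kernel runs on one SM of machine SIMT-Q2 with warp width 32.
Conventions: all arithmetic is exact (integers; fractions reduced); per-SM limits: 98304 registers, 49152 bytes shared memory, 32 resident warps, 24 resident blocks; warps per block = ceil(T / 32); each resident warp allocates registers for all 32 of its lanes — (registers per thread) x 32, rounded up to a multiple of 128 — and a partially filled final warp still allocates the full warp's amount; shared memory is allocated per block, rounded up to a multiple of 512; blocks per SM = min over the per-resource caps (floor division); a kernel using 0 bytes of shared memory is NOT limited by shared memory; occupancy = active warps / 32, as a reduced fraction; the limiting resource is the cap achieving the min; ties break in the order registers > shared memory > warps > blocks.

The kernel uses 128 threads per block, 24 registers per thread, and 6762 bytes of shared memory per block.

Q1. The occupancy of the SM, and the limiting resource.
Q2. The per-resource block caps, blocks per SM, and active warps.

Answer: occupancy 3/4, limited by shared memory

registers: 32 blocks
shared memory: 6 blocks
warps: 8 blocks
blocks: 24 blocks

Answer: 6 blocks, 24 active warps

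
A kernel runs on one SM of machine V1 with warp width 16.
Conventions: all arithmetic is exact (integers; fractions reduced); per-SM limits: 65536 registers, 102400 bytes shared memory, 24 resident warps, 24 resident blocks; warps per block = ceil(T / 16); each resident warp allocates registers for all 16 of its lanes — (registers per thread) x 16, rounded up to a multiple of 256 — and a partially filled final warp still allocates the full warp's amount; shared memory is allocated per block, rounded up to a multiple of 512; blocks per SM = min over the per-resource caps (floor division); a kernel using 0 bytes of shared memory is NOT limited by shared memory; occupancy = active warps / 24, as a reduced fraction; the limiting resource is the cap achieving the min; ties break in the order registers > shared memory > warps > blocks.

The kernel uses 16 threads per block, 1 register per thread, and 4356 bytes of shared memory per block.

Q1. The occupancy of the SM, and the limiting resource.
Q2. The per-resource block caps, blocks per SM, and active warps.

Answer: occupancy 11/12, limited by shared memory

registers: 256 blocks
shared memory: 22 blocks
warps: 24 blocks
blocks: 24 blocks

Answer: 22 blocks, 22 active warps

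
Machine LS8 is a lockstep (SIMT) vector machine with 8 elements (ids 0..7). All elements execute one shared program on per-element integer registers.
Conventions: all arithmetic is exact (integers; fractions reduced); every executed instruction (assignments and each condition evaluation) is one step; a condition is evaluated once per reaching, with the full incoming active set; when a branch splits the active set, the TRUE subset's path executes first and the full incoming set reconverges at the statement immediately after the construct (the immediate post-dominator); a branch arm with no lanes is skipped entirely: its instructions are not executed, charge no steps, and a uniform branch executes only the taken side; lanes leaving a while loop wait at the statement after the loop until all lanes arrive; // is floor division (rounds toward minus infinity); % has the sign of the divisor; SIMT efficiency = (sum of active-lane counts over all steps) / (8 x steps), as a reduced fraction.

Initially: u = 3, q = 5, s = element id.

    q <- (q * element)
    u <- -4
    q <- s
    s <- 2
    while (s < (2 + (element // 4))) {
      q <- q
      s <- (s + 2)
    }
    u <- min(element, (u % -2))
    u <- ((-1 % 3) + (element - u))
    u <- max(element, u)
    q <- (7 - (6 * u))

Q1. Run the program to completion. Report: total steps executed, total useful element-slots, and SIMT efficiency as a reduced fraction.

Answer: 12 steps, 84 useful, 7/8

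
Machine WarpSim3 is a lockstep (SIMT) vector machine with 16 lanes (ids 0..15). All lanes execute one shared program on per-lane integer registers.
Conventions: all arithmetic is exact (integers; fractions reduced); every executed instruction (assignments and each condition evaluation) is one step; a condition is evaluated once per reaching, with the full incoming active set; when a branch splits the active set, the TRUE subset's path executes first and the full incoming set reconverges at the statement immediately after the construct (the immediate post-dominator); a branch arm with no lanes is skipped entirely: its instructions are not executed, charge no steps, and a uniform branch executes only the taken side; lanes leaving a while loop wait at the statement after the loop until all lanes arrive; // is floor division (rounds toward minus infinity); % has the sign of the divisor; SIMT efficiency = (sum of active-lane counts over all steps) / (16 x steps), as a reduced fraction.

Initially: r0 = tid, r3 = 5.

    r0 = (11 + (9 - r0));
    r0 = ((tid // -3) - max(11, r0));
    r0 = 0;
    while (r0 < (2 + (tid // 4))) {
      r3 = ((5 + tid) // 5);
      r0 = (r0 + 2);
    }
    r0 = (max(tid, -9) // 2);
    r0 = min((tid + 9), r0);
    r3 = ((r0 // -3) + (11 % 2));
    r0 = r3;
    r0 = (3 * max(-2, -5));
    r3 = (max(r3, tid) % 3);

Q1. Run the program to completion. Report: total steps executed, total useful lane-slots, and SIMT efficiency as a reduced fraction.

Answer: 19 steps, 256 useful, 16/19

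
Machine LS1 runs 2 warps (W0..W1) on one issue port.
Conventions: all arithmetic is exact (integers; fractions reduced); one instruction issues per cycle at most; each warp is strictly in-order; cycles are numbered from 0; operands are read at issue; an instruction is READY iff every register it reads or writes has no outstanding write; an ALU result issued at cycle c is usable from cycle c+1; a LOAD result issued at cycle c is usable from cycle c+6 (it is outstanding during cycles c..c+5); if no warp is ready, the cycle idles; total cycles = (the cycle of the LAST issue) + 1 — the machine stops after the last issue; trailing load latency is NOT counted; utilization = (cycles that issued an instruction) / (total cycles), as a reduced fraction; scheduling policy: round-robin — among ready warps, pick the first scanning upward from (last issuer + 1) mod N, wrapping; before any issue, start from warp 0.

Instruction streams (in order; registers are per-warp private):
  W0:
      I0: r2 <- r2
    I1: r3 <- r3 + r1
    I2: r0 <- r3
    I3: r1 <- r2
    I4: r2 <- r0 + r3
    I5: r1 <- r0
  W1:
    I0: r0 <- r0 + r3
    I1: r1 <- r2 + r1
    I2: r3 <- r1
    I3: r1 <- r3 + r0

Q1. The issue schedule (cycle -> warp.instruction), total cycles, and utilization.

cycle 0: W0.I0
cycle 1: W1.I0
cycle 2: W0.I1
cycle 3: W1.I1
cycle 4: W0.I2
cycle 5: W1.I2
cycle 6: W0.I3
cycle 7: W1.I3
cycle 8: W0.I4
cycle 9: W0.I5

Answer: 10 cycles, utilization 1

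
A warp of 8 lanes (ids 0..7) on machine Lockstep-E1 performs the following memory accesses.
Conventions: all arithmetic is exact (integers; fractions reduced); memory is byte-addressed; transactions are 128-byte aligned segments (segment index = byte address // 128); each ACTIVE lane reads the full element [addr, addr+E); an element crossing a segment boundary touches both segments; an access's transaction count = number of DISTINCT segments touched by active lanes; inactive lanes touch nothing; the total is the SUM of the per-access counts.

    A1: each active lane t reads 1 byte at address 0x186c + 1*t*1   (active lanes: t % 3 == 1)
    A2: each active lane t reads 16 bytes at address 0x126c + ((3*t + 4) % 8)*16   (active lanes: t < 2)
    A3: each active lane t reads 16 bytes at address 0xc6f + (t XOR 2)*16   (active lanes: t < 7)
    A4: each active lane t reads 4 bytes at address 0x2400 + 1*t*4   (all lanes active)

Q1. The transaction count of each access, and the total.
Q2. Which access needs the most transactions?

A1: 1 transaction
A2: 1 transaction
A3: 2 transactions
A4: 1 transaction

Answer: 1,1,2,1; total 5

Answer: A3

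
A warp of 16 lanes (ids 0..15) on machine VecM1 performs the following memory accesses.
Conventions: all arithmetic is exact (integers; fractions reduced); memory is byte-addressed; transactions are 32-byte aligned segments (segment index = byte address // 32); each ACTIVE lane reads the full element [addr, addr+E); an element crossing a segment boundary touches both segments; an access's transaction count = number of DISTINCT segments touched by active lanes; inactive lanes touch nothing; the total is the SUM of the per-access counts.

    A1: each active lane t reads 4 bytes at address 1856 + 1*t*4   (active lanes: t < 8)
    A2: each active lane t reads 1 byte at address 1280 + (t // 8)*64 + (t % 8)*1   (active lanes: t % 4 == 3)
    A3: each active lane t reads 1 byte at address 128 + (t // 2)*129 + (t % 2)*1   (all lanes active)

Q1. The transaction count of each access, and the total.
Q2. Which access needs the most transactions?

A1: 1 transaction
A2: 2 transactions
A3: 8 transactions

Answer: 1,2,8; total 11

Answer: A3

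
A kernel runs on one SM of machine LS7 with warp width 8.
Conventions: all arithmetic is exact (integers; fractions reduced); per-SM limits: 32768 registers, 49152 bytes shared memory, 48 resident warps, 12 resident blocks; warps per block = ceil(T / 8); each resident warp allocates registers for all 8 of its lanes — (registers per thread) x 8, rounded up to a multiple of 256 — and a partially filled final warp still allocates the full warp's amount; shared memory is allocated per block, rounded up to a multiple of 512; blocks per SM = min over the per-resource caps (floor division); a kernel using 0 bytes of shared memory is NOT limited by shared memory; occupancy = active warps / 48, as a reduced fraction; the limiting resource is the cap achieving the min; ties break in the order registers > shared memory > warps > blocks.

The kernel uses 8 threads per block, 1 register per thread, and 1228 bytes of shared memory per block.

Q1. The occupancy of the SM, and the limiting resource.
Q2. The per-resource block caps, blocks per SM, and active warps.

Answer: occupancy 1/4, limited by blocks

registers: 128 blocks
shared memory: 32 blocks
warps: 48 blocks
blocks: 12 blocks

Answer: 12 blocks, 12 active warps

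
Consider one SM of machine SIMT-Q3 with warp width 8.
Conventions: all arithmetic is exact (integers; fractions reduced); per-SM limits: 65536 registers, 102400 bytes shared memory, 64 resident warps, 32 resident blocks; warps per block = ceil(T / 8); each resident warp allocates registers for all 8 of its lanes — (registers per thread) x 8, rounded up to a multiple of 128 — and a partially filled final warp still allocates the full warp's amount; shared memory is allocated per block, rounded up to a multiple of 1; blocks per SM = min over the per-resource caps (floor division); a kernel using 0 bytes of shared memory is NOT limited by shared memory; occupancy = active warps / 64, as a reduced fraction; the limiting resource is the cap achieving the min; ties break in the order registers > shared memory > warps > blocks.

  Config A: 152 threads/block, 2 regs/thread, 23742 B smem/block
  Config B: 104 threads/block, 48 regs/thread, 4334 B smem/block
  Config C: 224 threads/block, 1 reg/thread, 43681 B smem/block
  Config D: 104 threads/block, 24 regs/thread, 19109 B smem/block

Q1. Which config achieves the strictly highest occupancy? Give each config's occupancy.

occupancies: A 57/64, B 13/16, C 7/8, D 13/16

Answer: A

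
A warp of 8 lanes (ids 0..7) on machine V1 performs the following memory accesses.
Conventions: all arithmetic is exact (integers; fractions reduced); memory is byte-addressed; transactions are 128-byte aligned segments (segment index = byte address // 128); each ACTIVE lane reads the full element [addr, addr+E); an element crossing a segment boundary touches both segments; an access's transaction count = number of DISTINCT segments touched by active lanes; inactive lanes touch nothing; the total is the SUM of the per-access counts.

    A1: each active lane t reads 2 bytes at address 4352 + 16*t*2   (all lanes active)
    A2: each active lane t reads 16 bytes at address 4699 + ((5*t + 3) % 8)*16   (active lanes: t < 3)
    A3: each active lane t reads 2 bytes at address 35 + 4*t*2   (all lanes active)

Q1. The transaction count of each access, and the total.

A1: 2 transactions
A2: 2 transactions
A3: 1 transaction

Answer: 2,2,1; total 5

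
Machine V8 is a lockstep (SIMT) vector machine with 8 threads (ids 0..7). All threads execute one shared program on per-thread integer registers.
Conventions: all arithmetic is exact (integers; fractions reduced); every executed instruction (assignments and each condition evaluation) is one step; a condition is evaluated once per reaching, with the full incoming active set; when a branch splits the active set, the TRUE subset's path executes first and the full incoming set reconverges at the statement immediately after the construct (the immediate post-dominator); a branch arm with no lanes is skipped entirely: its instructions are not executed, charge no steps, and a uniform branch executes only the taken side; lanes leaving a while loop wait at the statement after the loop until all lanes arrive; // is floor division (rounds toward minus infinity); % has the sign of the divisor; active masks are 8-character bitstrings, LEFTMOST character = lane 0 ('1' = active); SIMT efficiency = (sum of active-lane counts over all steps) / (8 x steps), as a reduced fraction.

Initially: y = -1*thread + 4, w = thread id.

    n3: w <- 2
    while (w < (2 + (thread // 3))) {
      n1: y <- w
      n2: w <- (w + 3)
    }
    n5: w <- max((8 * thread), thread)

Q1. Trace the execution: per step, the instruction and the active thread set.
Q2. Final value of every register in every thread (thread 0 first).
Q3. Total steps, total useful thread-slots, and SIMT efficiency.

step 0: w <- 2                       11111111
step 1: eval (w < (2 + (thread // 3))) 11111111
step 2: y <- w                       00011111
step 3: w <- (w + 3)                 00011111
step 4: eval (w < (2 + (thread // 3))) 00011111
step 5: w <- max((8 * thread), thread) 11111111

Answer: 6 steps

y: 4,3,2,2,2,2,2,2
w: 0,8,16,24,32,40,48,56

steps = 6; useful = 39; efficiency = 39/48 = 13/16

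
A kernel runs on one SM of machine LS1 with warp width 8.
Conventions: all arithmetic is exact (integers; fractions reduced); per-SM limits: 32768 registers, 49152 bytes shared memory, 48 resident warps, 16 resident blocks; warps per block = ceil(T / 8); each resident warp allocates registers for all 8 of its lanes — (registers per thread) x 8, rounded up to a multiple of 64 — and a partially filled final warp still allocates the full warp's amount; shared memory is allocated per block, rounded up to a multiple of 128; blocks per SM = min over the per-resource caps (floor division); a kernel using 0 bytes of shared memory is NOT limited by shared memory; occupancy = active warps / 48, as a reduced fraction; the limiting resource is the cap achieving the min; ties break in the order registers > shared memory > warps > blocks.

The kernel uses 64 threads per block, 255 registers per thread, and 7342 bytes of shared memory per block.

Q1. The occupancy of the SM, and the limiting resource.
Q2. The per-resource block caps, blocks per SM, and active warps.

Answer: occupancy 1/3, limited by registers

registers: 2 blocks
shared memory: 6 blocks
warps: 6 blocks
blocks: 16 blocks

Answer: 2 blocks, 16 active warps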